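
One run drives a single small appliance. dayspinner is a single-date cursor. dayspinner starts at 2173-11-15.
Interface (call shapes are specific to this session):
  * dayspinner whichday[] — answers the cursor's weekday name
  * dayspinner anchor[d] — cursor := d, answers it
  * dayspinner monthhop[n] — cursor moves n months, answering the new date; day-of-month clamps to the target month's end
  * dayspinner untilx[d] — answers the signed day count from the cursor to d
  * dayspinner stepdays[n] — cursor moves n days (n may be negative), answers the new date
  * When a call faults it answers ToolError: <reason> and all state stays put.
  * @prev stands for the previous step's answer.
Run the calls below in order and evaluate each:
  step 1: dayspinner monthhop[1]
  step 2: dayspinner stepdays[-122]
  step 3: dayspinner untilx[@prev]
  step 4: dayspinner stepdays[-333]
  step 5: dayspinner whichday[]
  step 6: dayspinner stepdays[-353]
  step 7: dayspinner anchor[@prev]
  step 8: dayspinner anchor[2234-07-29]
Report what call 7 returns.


Answer: 2171-09-29

Derivation:
% dayspinner monthhop n→1
  2173-12-15
% dayspinner stepdays n→-122
  2173-08-15
% dayspinner untilx d→@prev
  0
% dayspinner stepdays n→-333
  2172-09-16
% dayspinner whichday
  Wednesday
% dayspinner stepdays n→-353
  2171-09-29
% dayspinner anchor d→@prev
  2171-09-29
% dayspinner anchor d→2234-07-29
  2234-07-29


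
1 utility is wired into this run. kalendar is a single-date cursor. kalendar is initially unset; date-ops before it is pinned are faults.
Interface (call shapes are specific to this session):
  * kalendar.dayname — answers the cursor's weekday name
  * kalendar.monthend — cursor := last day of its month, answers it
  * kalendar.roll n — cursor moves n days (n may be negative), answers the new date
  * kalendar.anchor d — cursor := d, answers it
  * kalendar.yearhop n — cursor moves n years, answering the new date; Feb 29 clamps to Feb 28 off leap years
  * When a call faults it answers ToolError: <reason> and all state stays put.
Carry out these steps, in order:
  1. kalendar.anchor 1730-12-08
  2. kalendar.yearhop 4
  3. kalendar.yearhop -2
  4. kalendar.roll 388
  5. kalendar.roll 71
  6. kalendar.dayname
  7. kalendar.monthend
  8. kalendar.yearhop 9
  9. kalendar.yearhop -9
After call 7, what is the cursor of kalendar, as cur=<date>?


Answer: cur=1734-03-31

Derivation:
>> kalendar.anchor(d: 1730-12-08)
<< 1730-12-08
>> kalendar.yearhop(n: 4)
<< 1734-12-08
>> kalendar.yearhop(n: -2)
<< 1732-12-08
>> kalendar.roll(n: 388)
<< 1733-12-31
>> kalendar.roll(n: 71)
<< 1734-03-12
>> kalendar.dayname()
<< Friday
>> kalendar.monthend()
<< 1734-03-31
>> kalendar.yearhop(n: 9)
<< 1743-03-31
>> kalendar.yearhop(n: -9)
<< 1734-03-31


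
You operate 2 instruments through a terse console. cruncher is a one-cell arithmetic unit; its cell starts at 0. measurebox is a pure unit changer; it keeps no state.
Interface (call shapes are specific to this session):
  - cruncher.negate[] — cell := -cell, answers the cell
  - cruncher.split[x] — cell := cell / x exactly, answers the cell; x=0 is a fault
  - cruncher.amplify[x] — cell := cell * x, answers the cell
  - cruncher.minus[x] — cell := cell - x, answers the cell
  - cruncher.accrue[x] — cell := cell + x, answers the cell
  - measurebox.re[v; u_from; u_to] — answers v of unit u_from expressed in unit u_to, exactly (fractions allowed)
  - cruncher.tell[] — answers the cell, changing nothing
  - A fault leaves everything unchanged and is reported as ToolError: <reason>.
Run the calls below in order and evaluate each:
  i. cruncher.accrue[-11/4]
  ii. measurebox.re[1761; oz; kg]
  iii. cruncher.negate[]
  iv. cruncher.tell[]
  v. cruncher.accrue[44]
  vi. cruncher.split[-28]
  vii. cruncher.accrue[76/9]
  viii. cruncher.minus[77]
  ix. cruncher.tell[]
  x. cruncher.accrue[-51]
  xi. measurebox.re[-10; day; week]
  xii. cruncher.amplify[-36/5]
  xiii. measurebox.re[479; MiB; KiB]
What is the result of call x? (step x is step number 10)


Do: cruncher.accrue[x→-11/4]
See: -11/4
Do: measurebox.re[v→1761; u_from→oz; u_to→kg]
See: 79877616357/1600000000
Do: cruncher.negate[]
See: 11/4
Do: cruncher.tell[]
See: 11/4
Do: cruncher.accrue[x→44]
See: 187/4
Do: cruncher.split[x→-28]
See: -187/112
Do: cruncher.accrue[x→76/9]
See: 6829/1008
Do: cruncher.minus[x→77]
See: -70787/1008
Do: cruncher.tell[]
See: -70787/1008
Do: cruncher.accrue[x→-51]
See: -122195/1008
Do: measurebox.re[v→-10; u_from→day; u_to→week]
See: -10/7
Do: cruncher.amplify[x→-36/5]
See: 24439/28
Do: measurebox.re[v→479; u_from→MiB; u_to→KiB]
See: 490496

Answer: -122195/1008


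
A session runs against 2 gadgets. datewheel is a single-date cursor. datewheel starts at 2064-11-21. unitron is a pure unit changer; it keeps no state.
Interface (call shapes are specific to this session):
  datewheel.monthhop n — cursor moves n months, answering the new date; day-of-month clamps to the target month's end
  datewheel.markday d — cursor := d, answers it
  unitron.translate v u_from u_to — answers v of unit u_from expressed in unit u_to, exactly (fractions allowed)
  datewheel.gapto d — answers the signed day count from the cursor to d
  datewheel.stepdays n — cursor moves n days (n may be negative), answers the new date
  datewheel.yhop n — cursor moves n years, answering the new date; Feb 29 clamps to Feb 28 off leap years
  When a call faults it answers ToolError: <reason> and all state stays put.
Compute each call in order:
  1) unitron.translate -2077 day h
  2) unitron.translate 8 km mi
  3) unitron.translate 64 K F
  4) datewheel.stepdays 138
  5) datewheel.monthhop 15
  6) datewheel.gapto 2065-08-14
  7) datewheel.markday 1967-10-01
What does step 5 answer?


Do: unitron.translate[-2077; day; h]
See: -49848
Do: unitron.translate[8; km; mi]
See: 62500/12573
Do: unitron.translate[64; K; F]
See: -34447/100
Do: datewheel.stepdays[138]
See: 2065-04-08
Do: datewheel.monthhop[15]
See: 2066-07-08
Do: datewheel.gapto[2065-08-14]
See: -328
Do: datewheel.markday[1967-10-01]
See: 1967-10-01

Answer: 2066-07-08


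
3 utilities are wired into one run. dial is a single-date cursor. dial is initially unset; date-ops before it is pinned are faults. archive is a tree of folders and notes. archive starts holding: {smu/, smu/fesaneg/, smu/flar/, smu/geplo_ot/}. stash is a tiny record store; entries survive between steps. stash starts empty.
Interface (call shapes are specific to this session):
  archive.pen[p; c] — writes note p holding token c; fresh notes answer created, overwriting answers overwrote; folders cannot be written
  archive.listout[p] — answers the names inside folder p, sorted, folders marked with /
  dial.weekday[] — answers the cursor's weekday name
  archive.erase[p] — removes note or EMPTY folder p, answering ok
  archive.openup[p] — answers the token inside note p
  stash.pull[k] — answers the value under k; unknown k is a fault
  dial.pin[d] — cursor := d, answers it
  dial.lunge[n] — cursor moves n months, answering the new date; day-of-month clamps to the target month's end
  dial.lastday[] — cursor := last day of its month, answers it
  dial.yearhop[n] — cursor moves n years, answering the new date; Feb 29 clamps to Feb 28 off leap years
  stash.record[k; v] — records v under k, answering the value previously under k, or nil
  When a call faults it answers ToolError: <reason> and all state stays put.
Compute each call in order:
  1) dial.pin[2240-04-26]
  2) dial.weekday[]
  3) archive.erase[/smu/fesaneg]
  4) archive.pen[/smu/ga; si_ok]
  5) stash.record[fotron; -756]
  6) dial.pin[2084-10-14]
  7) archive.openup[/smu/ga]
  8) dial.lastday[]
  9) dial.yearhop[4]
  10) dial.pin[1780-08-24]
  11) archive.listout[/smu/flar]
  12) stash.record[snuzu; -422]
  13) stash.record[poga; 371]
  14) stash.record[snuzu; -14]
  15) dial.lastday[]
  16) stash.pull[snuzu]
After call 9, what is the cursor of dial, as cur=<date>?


Answer: cur=2088-10-31

Derivation:
==> pin(d=2240-04-26)
<== 2240-04-26
==> weekday()
<== Sunday
==> erase(p=/smu/fesaneg)
<== ok
==> pen(p=/smu/ga, c=si_ok)
<== created
==> record(k=fotron, v=-756)
<== nil
==> pin(d=2084-10-14)
<== 2084-10-14
==> openup(p=/smu/ga)
<== si_ok
==> lastday()
<== 2084-10-31
==> yearhop(n=4)
<== 2088-10-31
==> pin(d=1780-08-24)
<== 1780-08-24
==> listout(p=/smu/flar)
<== []
==> record(k=snuzu, v=-422)
<== nil
==> record(k=poga, v=371)
<== nil
==> record(k=snuzu, v=-14)
<== -422
==> lastday()
<== 1780-08-31
==> pull(k=snuzu)
<== -14


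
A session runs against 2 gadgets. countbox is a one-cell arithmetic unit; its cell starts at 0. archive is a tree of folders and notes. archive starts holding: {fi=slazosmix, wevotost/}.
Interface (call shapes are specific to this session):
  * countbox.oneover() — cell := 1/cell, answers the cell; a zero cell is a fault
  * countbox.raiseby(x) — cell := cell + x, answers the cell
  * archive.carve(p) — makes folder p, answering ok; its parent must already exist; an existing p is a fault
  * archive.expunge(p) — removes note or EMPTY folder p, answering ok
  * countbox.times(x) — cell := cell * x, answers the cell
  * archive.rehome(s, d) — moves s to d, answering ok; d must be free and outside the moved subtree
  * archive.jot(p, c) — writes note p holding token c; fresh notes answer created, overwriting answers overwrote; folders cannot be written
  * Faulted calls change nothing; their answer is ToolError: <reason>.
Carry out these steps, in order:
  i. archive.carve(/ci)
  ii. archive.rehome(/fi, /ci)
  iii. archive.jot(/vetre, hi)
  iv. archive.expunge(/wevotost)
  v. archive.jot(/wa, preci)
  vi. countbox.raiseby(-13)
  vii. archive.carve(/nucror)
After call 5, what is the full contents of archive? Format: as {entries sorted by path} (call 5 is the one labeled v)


Do: archive.carve[/ci]
See: ok
Do: archive.rehome[/fi; /ci]
See: ToolError: exists
Do: archive.jot[/vetre; hi]
See: created
Do: archive.expunge[/wevotost]
See: ok
Do: archive.jot[/wa; preci]
See: created
Do: countbox.raiseby[-13]
See: -13
Do: archive.carve[/nucror]
See: ok

Answer: {ci/, fi=slazosmix, vetre=hi, wa=preci}


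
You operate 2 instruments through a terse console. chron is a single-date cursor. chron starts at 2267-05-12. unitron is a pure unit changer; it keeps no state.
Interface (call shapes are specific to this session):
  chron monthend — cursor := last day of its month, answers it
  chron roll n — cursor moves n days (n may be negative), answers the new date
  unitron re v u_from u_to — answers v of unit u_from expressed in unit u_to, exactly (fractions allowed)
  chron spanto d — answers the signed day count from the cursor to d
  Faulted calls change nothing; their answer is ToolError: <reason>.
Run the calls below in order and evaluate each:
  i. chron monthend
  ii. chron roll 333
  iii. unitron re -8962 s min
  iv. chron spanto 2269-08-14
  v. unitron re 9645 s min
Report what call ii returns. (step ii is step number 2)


CALL chron monthend[]
RET  2267-05-31
CALL chron roll[333]
RET  2268-04-28
CALL unitron re[-8962; s; min]
RET  -4481/30
CALL chron spanto[2269-08-14]
RET  473
CALL unitron re[9645; s; min]
RET  643/4

Answer: 2268-04-28


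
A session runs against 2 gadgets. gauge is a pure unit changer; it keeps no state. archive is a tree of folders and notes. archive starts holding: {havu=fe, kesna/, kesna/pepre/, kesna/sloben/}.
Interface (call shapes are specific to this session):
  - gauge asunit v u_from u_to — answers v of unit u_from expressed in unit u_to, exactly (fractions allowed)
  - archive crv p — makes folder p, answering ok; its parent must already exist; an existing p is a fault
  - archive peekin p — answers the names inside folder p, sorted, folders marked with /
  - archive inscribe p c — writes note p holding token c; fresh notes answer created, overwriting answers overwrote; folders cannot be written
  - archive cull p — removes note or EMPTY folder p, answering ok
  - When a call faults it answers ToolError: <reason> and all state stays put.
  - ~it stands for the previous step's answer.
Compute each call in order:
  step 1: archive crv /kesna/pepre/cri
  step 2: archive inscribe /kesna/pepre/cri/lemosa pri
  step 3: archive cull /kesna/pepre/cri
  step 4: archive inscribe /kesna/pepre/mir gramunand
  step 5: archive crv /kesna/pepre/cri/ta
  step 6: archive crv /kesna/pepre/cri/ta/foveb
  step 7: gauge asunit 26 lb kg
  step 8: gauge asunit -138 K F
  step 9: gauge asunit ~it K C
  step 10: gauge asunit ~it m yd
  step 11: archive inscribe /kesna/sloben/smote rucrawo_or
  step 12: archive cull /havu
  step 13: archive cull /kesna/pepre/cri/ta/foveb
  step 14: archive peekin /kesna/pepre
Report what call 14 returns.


Answer: [cri/, mir]

Derivation:
% 1. archive crv(p→/kesna/pepre/cri) -> ok
% 2. archive inscribe(p→/kesna/pepre/cri/lemosa, c→pri) -> created
% 3. archive cull(p→/kesna/pepre/cri) -> ToolError: not empty
% 4. archive inscribe(p→/kesna/pepre/mir, c→gramunand) -> created
% 5. archive crv(p→/kesna/pepre/cri/ta) -> ok
% 6. archive crv(p→/kesna/pepre/cri/ta/foveb) -> ok
% 7. gauge asunit(v→26, u_from→lb, u_to→kg) -> 589670081/50000000
% 8. gauge asunit(v→-138, u_from→K, u_to→F) -> -70807/100
% 9. gauge asunit(v→~it, u_from→K, u_to→C) -> -49061/50
% 10. gauge asunit(v→~it, u_from→m, u_to→yd) -> -1226525/1143
% 11. archive inscribe(p→/kesna/sloben/smote, c→rucrawo_or) -> created
% 12. archive cull(p→/havu) -> ok
% 13. archive cull(p→/kesna/pepre/cri/ta/foveb) -> ok
% 14. archive peekin(p→/kesna/pepre) -> [cri/, mir]


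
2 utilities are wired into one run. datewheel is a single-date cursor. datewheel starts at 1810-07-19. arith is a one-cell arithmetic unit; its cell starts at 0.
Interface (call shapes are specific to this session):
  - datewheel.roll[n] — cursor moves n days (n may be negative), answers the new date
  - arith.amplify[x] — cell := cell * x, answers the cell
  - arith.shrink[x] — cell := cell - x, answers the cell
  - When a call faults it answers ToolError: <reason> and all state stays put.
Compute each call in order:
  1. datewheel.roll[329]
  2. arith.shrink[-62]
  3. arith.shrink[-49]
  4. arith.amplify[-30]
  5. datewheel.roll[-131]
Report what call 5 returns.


I try datewheel.roll using n→329: 1811-06-13.
Now I run arith.shrink using x→-62, — result: 62.
Invoking arith.shrink using x→-49, — result: 111.
Next I call arith.amplify using x→-30, and get -3330.
Next I call datewheel.roll using n→-131, yielding 1811-02-02.

Answer: 1811-02-02


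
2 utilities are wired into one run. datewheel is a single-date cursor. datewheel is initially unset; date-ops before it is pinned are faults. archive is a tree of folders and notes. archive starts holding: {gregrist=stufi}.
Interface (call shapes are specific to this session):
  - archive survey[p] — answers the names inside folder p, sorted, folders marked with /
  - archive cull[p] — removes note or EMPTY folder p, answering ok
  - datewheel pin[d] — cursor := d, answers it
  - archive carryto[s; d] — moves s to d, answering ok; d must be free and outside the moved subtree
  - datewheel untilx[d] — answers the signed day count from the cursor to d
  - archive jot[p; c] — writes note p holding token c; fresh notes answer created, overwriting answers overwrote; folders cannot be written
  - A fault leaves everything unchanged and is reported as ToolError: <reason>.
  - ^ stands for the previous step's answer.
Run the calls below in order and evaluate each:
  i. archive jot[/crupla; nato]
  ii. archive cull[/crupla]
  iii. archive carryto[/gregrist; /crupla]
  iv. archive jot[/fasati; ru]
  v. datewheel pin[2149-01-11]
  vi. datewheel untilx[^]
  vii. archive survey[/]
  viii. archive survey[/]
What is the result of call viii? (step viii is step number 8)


Answer: [crupla, fasati]

Derivation:
==> archive jot(p='/crupla', c='nato')
<== created
==> archive cull(p='/crupla')
<== ok
==> archive carryto(s='/gregrist', d='/crupla')
<== ok
==> archive jot(p='/fasati', c='ru')
<== created
==> datewheel pin(d='2149-01-11')
<== 2149-01-11
==> datewheel untilx(d='^')
<== 0
==> archive survey(p='/')
<== [crupla, fasati]
==> archive survey(p='/')
<== [crupla, fasati]


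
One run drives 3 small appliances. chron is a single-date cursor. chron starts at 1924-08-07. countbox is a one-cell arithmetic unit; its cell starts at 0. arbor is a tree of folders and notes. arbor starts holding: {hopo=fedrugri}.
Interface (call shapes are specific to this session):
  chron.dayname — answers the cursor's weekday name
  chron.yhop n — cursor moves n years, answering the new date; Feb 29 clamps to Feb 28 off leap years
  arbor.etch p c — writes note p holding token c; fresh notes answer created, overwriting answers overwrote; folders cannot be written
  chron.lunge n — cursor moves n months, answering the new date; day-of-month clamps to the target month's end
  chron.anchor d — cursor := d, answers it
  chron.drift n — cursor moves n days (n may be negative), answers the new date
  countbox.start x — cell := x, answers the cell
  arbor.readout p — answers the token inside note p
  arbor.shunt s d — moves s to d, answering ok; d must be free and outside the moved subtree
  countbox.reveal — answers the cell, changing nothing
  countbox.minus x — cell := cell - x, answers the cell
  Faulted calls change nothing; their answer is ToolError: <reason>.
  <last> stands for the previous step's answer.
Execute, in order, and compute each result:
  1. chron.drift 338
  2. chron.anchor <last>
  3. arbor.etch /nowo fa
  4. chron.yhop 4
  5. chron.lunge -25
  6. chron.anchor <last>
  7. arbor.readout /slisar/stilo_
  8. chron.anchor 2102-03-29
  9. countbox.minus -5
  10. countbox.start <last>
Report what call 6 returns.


==> chron.drift(n=338)
<== 1925-07-11
==> chron.anchor(d=<last>)
<== 1925-07-11
==> arbor.etch(p=/nowo, c=fa)
<== created
==> chron.yhop(n=4)
<== 1929-07-11
==> chron.lunge(n=-25)
<== 1927-06-11
==> chron.anchor(d=<last>)
<== 1927-06-11
==> arbor.readout(p=/slisar/stilo_)
<== ToolError: not found
==> chron.anchor(d=2102-03-29)
<== 2102-03-29
==> countbox.minus(x=-5)
<== 5
==> countbox.start(x=<last>)
<== 5

Answer: 1927-06-11


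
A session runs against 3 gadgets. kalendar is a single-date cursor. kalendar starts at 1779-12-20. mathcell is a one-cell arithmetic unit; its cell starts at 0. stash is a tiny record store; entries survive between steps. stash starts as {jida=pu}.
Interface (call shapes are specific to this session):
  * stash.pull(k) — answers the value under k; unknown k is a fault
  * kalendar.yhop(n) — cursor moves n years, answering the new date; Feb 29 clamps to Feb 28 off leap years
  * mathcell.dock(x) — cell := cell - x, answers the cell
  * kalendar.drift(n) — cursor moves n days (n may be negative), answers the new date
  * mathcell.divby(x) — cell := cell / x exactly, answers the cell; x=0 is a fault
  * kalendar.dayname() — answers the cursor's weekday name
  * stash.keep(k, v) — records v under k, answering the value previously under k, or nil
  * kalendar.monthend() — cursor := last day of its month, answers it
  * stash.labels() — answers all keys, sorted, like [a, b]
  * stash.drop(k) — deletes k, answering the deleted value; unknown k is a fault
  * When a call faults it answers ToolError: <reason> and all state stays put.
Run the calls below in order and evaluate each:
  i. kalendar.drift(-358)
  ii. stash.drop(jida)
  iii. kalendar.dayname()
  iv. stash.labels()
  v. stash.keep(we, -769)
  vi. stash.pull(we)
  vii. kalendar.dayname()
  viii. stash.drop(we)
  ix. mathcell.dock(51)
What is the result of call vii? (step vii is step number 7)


Answer: Sunday

Derivation:
>> kalendar.drift(n→-358)
<< 1778-12-27
>> stash.drop(k→jida)
<< pu
>> kalendar.dayname()
<< Sunday
>> stash.labels()
<< []
>> stash.keep(k→we, v→-769)
<< nil
>> stash.pull(k→we)
<< -769
>> kalendar.dayname()
<< Sunday
>> stash.drop(k→we)
<< -769
>> mathcell.dock(x→51)
<< -51


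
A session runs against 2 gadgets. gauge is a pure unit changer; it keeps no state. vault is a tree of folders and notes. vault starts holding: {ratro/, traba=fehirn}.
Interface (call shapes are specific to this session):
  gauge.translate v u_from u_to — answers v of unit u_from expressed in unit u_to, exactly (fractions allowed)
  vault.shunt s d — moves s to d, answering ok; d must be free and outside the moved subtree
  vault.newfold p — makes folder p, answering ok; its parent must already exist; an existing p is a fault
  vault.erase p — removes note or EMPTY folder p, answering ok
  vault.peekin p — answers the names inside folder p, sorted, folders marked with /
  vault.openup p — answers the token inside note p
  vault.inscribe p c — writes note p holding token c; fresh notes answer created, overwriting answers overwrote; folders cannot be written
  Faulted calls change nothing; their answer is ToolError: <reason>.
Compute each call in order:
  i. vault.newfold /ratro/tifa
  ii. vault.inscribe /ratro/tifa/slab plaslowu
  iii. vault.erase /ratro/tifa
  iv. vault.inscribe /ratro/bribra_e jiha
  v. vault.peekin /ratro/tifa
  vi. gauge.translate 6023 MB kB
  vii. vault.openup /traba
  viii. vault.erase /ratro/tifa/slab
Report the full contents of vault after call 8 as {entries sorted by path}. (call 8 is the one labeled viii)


Using vault.newfold on p=/ratro/tifa, — result: ok.
I try vault.inscribe on p=/ratro/tifa/slab, c=plaslowu, giving created.
I invoke vault.erase on p=/ratro/tifa, — result: ToolError: not empty.
Invoking vault.inscribe on p=/ratro/bribra_e, c=jiha, yielding created.
Next I call vault.peekin on p=/ratro/tifa, and observe [slab].
Now I run gauge.translate on v=6023, u_from=MB, u_to=kB, yielding 6023000.
Using vault.openup on p=/traba, and see fehirn.
I run vault.erase on p=/ratro/tifa/slab, giving ok.

Answer: {ratro/, ratro/bribra_e=jiha, ratro/tifa/, traba=fehirn}


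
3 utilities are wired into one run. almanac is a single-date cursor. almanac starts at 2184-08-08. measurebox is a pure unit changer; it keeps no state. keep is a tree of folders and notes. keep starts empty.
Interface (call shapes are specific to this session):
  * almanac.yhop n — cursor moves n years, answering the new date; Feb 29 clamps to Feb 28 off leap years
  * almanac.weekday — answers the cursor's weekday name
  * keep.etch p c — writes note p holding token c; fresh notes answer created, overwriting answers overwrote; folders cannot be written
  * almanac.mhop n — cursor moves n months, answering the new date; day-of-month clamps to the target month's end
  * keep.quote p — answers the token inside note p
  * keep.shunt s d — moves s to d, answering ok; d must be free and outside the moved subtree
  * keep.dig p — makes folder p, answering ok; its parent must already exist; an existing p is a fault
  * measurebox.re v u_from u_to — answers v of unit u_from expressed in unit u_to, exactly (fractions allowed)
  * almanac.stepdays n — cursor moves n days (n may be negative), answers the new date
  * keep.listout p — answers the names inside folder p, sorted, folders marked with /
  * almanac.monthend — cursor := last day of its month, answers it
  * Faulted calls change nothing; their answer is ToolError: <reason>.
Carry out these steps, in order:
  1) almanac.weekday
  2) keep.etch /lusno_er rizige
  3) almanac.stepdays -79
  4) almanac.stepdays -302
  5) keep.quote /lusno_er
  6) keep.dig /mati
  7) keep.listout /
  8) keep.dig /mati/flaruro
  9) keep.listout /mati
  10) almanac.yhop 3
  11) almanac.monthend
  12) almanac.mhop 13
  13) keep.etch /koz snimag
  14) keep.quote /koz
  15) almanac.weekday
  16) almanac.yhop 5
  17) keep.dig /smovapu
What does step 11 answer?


Answer: 2186-07-31

Derivation:
→ almanac.weekday()
← Sunday
→ keep.etch(p: /lusno_er, c: rizige)
← created
→ almanac.stepdays(n: -79)
← 2184-05-21
→ almanac.stepdays(n: -302)
← 2183-07-24
→ keep.quote(p: /lusno_er)
← rizige
→ keep.dig(p: /mati)
← ok
→ keep.listout(p: /)
← [lusno_er, mati/]
→ keep.dig(p: /mati/flaruro)
← ok
→ keep.listout(p: /mati)
← [flaruro/]
→ almanac.yhop(n: 3)
← 2186-07-24
→ almanac.monthend()
← 2186-07-31
→ almanac.mhop(n: 13)
← 2187-08-31
→ keep.etch(p: /koz, c: snimag)
← created
→ keep.quote(p: /koz)
← snimag
→ almanac.weekday()
← Friday
→ almanac.yhop(n: 5)
← 2192-08-31
→ keep.dig(p: /smovapu)
← ok


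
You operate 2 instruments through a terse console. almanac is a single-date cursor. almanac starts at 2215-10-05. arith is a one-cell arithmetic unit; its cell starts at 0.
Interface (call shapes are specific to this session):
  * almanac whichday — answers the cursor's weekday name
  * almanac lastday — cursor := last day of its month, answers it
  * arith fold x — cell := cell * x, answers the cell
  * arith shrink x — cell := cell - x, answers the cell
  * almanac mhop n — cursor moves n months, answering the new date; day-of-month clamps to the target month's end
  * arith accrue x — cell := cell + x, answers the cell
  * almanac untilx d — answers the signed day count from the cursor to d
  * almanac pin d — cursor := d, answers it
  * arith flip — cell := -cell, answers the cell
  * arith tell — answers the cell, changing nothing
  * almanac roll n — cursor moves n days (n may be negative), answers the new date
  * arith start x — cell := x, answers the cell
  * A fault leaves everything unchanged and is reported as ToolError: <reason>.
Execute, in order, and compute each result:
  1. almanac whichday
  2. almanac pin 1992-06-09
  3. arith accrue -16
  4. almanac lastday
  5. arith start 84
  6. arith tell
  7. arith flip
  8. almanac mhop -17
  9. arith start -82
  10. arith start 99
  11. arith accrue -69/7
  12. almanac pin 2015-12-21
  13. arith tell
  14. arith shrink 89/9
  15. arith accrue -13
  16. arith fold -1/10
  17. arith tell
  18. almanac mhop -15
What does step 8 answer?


Answer: 1991-01-30

Derivation:
~$ almanac whichday
[out] Thursday
~$ almanac pin d: 1992-06-09
[out] 1992-06-09
~$ arith accrue x: -16
[out] -16
~$ almanac lastday
[out] 1992-06-30
~$ arith start x: 84
[out] 84
~$ arith tell
[out] 84
~$ arith flip
[out] -84
~$ almanac mhop n: -17
[out] 1991-01-30
~$ arith start x: -82
[out] -82
~$ arith start x: 99
[out] 99
~$ arith accrue x: -69/7
[out] 624/7
~$ almanac pin d: 2015-12-21
[out] 2015-12-21
~$ arith tell
[out] 624/7
~$ arith shrink x: 89/9
[out] 4993/63
~$ arith accrue x: -13
[out] 4174/63
~$ arith fold x: -1/10
[out] -2087/315
~$ arith tell
[out] -2087/315
~$ almanac mhop n: -15
[out] 2014-09-21


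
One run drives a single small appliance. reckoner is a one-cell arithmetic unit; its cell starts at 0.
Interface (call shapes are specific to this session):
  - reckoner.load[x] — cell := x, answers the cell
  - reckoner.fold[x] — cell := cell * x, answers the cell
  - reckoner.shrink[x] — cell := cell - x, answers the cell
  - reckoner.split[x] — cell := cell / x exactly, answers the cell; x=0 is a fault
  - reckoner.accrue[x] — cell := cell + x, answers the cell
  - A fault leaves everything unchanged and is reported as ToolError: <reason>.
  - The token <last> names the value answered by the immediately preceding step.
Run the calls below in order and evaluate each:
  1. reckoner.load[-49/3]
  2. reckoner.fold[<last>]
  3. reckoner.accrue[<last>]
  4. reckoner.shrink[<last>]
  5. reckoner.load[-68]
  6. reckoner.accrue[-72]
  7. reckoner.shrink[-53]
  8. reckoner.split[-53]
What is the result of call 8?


Answer: 87/53

Derivation:
-- 1. load(x='-49/3') : -49/3
-- 2. fold(x='<last>') : 2401/9
-- 3. accrue(x='<last>') : 4802/9
-- 4. shrink(x='<last>') : 0
-- 5. load(x='-68') : -68
-- 6. accrue(x='-72') : -140
-- 7. shrink(x='-53') : -87
-- 8. split(x='-53') : 87/53


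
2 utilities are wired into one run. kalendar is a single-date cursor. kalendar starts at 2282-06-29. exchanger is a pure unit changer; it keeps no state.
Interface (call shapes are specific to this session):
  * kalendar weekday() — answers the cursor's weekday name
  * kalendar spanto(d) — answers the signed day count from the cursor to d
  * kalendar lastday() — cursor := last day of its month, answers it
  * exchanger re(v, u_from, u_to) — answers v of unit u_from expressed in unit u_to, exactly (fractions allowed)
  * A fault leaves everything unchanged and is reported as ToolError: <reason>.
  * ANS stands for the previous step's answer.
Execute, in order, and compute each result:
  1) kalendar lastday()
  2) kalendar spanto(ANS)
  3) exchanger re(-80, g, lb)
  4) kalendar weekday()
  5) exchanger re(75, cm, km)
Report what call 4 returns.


Answer: Friday

Derivation:
I run kalendar lastday(), and see 2282-06-30.
I try kalendar spanto passing d=ANS, and see 0.
I invoke exchanger re passing v=-80, u_from=g, u_to=lb, giving -8000000/45359237.
I run kalendar weekday, — result: Friday.
I use exchanger re passing v=75, u_from=cm, u_to=km, → 3/4000.


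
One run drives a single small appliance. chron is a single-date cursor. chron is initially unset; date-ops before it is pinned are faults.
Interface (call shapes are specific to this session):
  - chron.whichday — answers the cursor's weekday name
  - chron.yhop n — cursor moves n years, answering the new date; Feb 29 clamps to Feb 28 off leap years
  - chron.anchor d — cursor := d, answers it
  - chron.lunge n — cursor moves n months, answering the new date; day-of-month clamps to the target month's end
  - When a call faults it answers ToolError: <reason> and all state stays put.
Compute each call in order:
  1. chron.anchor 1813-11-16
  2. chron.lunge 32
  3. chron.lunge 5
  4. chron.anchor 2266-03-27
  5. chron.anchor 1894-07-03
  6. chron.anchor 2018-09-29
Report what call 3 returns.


Answer: 1816-12-16

Derivation:
! 1. chron.anchor(d=1813-11-16) => 1813-11-16
! 2. chron.lunge(n=32) => 1816-07-16
! 3. chron.lunge(n=5) => 1816-12-16
! 4. chron.anchor(d=2266-03-27) => 2266-03-27
! 5. chron.anchor(d=1894-07-03) => 1894-07-03
! 6. chron.anchor(d=2018-09-29) => 2018-09-29


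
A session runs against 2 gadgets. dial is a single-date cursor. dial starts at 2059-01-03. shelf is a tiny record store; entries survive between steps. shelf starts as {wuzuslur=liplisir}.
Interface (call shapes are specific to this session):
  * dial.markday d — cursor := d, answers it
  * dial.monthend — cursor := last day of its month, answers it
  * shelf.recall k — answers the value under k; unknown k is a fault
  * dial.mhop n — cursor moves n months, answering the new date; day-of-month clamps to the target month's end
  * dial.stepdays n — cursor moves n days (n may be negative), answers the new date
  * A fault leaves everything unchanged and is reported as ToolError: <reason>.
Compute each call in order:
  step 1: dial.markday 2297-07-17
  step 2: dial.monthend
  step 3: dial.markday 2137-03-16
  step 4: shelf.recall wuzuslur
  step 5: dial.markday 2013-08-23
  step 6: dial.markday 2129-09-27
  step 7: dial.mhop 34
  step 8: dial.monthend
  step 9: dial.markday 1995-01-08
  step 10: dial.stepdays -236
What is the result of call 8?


# 1. markday(d→2297-07-17) => 2297-07-17
# 2. monthend() => 2297-07-31
# 3. markday(d→2137-03-16) => 2137-03-16
# 4. recall(k→wuzuslur) => liplisir
# 5. markday(d→2013-08-23) => 2013-08-23
# 6. markday(d→2129-09-27) => 2129-09-27
# 7. mhop(n→34) => 2132-07-27
# 8. monthend() => 2132-07-31
# 9. markday(d→1995-01-08) => 1995-01-08
# 10. stepdays(n→-236) => 1994-05-17

Answer: 2132-07-31


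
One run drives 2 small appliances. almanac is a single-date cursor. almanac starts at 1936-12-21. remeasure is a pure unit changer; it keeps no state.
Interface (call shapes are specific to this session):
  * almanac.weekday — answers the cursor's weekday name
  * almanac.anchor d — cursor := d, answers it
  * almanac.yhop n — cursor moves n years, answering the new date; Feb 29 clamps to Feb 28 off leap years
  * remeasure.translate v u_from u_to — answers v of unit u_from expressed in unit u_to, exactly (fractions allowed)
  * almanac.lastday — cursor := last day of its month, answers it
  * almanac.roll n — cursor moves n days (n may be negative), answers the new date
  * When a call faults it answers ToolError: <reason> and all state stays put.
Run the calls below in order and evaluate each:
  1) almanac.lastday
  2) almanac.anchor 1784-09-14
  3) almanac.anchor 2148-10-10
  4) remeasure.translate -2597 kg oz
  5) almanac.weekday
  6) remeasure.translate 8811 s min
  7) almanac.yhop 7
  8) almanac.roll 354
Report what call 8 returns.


;; lastday() -> 1936-12-31
;; anchor(1784-09-14) -> 1784-09-14
;; anchor(2148-10-10) -> 2148-10-10
;; translate(-2597, kg, oz) -> -593600000000/6479891
;; weekday() -> Thursday
;; translate(8811, s, min) -> 2937/20
;; yhop(7) -> 2155-10-10
;; roll(354) -> 2156-09-28

Answer: 2156-09-28


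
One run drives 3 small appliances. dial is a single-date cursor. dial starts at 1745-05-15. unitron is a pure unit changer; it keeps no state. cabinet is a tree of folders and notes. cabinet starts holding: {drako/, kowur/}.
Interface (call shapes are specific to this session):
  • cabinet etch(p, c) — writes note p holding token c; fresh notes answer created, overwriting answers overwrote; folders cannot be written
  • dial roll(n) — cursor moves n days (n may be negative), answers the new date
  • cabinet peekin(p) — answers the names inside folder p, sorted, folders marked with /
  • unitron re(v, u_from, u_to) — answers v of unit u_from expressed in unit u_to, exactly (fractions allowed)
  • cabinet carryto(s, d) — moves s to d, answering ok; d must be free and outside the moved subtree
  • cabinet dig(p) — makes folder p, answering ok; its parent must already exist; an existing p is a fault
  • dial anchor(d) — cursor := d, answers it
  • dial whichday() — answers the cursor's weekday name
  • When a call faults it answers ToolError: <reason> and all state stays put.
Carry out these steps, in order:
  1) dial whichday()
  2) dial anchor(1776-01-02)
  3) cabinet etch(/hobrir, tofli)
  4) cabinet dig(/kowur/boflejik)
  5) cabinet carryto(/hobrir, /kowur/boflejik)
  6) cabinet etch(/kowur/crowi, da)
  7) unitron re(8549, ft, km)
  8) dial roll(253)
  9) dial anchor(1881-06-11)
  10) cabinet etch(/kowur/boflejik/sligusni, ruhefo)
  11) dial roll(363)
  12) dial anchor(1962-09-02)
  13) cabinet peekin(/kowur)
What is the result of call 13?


Answer: [boflejik/, crowi]

Derivation:
% dial whichday() -> Saturday
% dial anchor(d=1776-01-02) -> 1776-01-02
% cabinet etch(p=/hobrir, c=tofli) -> created
% cabinet dig(p=/kowur/boflejik) -> ok
% cabinet carryto(s=/hobrir, d=/kowur/boflejik) -> ToolError: exists
% cabinet etch(p=/kowur/crowi, c=da) -> created
% unitron re(v=8549, u_from=ft, u_to=km) -> 3257169/1250000
% dial roll(n=253) -> 1776-09-11
% dial anchor(d=1881-06-11) -> 1881-06-11
% cabinet etch(p=/kowur/boflejik/sligusni, c=ruhefo) -> created
% dial roll(n=363) -> 1882-06-09
% dial anchor(d=1962-09-02) -> 1962-09-02
% cabinet peekin(p=/kowur) -> [boflejik/, crowi]


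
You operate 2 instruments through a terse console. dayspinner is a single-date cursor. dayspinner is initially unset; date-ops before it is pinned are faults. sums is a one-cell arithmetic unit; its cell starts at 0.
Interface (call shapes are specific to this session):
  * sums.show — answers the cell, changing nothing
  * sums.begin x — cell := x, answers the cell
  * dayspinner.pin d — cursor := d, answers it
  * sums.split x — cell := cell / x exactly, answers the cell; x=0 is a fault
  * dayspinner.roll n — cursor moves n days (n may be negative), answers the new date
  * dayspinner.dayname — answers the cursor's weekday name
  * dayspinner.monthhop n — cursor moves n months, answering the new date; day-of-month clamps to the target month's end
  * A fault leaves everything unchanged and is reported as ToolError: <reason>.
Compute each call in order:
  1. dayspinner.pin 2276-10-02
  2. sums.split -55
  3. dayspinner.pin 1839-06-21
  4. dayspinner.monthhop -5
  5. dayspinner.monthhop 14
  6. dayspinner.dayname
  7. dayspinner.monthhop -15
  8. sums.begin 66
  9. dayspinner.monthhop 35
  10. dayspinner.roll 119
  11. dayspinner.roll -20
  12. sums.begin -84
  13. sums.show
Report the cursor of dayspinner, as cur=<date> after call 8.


Answer: cur=1838-12-21

Derivation:
$ dayspinner.pin d: 2276-10-02
[out] 2276-10-02
$ sums.split x: -55
[out] 0
$ dayspinner.pin d: 1839-06-21
[out] 1839-06-21
$ dayspinner.monthhop n: -5
[out] 1839-01-21
$ dayspinner.monthhop n: 14
[out] 1840-03-21
$ dayspinner.dayname
[out] Saturday
$ dayspinner.monthhop n: -15
[out] 1838-12-21
$ sums.begin x: 66
[out] 66
$ dayspinner.monthhop n: 35
[out] 1841-11-21
$ dayspinner.roll n: 119
[out] 1842-03-20
$ dayspinner.roll n: -20
[out] 1842-02-28
$ sums.begin x: -84
[out] -84
$ sums.show
[out] -84


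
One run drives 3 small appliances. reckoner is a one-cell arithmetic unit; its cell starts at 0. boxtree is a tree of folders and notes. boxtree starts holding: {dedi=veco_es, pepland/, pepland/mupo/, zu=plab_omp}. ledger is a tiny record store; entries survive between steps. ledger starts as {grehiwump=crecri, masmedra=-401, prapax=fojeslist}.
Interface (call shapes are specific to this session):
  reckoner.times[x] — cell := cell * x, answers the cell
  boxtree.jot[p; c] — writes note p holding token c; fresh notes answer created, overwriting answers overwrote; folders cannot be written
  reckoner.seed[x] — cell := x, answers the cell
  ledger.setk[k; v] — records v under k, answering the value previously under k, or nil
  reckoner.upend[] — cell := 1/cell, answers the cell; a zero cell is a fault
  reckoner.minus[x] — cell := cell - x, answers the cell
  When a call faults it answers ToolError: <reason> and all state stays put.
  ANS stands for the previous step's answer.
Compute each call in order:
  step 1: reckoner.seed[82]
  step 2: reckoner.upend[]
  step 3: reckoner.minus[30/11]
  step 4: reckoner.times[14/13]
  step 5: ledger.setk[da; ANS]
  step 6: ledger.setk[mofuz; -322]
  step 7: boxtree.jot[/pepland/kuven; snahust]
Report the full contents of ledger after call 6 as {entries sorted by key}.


Answer: {da=-17143/5863, grehiwump=crecri, masmedra=-401, mofuz=-322, prapax=fojeslist}

Derivation:
-- reckoner.seed(x→82) -> 82
-- reckoner.upend() -> 1/82
-- reckoner.minus(x→30/11) -> -2449/902
-- reckoner.times(x→14/13) -> -17143/5863
-- ledger.setk(k→da, v→ANS) -> nil
-- ledger.setk(k→mofuz, v→-322) -> nil
-- boxtree.jot(p→/pepland/kuven, c→snahust) -> created


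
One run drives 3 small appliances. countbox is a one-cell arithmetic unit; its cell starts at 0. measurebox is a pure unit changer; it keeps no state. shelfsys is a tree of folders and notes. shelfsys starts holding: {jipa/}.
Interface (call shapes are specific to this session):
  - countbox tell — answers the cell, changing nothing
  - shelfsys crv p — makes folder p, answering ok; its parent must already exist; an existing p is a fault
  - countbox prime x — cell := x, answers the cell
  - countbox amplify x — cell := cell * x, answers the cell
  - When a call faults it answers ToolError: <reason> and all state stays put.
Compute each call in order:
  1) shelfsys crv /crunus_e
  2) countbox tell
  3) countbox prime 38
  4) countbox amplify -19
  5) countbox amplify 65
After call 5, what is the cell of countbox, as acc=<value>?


Now I run shelfsys crv on p=/crunus_e, and get ok.
I try countbox tell(), which returns 0.
I call countbox prime on x=38, giving 38.
Calling countbox amplify on x=-19, giving -722.
Calling countbox amplify on x=65, — result: -46930.

Answer: acc=-46930


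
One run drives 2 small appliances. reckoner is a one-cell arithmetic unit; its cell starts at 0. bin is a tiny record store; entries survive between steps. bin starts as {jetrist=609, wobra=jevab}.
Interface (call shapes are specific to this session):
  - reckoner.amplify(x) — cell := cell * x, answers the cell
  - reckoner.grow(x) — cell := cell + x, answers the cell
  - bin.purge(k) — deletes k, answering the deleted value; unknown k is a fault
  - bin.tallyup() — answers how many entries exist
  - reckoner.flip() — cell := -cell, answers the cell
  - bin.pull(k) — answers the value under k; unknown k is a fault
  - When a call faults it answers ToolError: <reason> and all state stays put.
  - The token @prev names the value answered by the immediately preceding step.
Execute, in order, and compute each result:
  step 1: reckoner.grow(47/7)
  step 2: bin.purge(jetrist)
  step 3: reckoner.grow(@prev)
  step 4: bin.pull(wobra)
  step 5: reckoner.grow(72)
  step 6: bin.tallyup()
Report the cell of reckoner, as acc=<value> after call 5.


Answer: acc=4814/7

Derivation:
-- grow(47/7) => 47/7
-- purge(jetrist) => 609
-- grow(@prev) => 4310/7
-- pull(wobra) => jevab
-- grow(72) => 4814/7
-- tallyup() => 1
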